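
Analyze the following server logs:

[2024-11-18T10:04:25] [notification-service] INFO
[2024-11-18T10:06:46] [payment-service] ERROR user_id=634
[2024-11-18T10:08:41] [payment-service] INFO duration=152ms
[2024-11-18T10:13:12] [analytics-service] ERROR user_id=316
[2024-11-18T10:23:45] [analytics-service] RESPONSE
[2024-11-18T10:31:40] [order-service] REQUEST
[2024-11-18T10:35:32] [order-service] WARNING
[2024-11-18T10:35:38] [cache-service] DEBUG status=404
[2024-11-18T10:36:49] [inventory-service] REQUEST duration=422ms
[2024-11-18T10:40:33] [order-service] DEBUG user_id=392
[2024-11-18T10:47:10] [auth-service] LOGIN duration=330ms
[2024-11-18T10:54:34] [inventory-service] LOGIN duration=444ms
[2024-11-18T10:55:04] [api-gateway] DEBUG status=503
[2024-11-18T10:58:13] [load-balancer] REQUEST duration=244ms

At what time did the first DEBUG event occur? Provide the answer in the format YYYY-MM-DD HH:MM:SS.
2024-11-18 10:35:38

To find the first event:

1. Filter for all DEBUG events
2. Sort by timestamp
3. Select the first one
4. Timestamp: 2024-11-18 10:35:38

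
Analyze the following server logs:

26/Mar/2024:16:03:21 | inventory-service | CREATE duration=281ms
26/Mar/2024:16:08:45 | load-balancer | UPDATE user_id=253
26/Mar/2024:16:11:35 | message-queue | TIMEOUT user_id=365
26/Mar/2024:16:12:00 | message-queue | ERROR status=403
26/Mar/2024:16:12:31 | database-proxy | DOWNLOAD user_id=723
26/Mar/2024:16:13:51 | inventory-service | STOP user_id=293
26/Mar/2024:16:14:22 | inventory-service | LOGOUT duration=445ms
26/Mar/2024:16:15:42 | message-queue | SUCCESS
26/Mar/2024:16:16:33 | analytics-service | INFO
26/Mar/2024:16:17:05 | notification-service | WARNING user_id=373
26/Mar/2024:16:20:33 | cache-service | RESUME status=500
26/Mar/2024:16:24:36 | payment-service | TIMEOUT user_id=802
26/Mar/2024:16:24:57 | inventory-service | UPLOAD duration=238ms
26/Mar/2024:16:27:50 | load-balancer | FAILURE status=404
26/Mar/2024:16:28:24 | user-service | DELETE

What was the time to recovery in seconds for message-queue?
222

To calculate recovery time:

1. Find ERROR event for message-queue: 26/Mar/2024:16:12:00
2. Find next SUCCESS event for message-queue: 26/Mar/2024:16:15:42
3. Recovery time: 26/Mar/2024:16:15:42 - 26/Mar/2024:16:12:00 = 222 seconds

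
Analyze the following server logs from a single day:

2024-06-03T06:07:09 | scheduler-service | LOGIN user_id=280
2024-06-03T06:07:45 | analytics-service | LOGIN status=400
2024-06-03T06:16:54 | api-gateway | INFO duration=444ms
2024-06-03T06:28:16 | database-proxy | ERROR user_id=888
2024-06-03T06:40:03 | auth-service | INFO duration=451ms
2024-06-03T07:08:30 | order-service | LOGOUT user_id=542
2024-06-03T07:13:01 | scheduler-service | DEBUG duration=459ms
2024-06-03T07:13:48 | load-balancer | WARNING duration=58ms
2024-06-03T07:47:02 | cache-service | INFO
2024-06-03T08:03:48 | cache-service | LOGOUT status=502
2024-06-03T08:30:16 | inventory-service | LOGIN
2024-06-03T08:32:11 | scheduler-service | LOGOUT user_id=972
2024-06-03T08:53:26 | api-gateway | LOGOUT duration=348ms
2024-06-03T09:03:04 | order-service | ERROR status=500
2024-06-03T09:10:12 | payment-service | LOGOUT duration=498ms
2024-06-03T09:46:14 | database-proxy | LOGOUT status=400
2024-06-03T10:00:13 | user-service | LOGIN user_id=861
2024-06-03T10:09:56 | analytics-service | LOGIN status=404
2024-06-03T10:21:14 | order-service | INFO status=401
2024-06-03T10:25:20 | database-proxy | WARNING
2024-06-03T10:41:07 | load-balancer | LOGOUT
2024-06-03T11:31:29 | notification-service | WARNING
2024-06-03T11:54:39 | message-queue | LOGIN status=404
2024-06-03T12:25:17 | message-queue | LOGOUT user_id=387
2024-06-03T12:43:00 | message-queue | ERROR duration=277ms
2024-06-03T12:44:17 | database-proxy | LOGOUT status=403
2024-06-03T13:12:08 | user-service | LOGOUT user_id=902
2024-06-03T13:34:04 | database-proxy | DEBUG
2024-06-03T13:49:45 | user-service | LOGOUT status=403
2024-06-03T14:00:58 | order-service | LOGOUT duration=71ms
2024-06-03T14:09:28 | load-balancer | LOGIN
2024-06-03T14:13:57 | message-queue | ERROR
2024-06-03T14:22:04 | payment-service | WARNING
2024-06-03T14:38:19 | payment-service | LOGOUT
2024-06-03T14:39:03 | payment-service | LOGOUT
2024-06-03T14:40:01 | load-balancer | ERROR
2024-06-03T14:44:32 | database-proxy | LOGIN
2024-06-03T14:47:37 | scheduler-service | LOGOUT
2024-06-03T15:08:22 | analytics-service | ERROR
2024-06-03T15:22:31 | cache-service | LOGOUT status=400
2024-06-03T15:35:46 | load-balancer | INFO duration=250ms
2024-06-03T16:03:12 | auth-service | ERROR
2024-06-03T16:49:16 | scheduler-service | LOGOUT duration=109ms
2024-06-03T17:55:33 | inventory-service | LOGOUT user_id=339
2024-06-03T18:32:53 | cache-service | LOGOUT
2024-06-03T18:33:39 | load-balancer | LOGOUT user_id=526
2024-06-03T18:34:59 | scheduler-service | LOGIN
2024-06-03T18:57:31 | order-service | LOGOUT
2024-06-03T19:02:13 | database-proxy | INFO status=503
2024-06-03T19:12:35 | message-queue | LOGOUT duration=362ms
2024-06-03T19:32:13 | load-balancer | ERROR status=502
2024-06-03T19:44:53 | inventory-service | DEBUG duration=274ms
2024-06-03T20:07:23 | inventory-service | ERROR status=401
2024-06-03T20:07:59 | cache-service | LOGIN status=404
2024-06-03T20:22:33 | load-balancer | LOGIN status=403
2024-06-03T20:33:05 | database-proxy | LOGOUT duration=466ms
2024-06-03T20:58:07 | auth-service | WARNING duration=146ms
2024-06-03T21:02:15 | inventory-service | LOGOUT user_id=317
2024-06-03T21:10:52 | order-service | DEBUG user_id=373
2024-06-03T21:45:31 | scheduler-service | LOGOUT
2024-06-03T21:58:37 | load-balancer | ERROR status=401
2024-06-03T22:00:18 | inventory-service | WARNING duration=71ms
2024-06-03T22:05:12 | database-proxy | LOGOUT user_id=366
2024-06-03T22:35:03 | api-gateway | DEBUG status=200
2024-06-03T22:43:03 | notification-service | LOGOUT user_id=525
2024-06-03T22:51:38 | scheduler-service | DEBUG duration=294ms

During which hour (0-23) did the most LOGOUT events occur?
14

To find the peak hour:

1. Group all LOGOUT events by hour
2. Count events in each hour
3. Find hour with maximum count
4. Peak hour: 14 (with 4 events)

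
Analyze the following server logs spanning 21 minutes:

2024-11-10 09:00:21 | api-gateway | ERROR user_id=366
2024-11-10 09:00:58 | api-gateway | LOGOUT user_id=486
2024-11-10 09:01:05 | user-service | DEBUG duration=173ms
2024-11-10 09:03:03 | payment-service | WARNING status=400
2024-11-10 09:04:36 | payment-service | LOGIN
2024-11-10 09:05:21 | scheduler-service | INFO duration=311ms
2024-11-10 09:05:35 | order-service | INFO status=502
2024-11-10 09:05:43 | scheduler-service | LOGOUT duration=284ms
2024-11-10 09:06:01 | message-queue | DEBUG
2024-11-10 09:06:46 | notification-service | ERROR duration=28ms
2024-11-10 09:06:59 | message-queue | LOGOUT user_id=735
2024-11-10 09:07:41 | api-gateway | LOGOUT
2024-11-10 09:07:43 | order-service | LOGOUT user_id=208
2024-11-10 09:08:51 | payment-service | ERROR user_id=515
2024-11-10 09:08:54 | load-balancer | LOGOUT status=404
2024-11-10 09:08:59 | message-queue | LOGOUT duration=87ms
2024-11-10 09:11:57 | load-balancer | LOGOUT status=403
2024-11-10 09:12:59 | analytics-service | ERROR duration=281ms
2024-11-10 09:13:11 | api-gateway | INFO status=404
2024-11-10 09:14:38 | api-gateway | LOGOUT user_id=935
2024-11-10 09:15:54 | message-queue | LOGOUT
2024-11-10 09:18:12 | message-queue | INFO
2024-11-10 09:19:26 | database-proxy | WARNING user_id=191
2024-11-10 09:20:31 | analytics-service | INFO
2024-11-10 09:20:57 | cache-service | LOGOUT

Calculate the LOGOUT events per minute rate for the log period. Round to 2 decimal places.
0.52

To calculate the rate:

1. Count total LOGOUT events: 11
2. Total time period: 21 minutes
3. Rate = 11 / 21 = 0.52 events per minute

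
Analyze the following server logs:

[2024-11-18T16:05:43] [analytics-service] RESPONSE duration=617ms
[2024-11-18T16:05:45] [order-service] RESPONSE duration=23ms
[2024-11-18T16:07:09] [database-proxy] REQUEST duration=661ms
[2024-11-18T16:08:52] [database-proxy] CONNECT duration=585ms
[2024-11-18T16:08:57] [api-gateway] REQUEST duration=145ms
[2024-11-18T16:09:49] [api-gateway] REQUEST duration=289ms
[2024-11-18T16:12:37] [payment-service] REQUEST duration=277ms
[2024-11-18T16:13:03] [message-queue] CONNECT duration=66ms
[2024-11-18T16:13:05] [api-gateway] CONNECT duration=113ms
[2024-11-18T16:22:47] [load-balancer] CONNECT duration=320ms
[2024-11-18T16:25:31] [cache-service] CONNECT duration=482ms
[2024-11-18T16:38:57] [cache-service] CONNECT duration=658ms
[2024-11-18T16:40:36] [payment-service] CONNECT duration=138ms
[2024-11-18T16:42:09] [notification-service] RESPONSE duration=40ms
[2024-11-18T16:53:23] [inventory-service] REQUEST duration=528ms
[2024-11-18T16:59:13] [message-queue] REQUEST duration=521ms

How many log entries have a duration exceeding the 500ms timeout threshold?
6

To count timeouts:

1. Threshold: 500ms
2. Extract duration from each log entry
3. Count entries where duration > 500
4. Timeout count: 6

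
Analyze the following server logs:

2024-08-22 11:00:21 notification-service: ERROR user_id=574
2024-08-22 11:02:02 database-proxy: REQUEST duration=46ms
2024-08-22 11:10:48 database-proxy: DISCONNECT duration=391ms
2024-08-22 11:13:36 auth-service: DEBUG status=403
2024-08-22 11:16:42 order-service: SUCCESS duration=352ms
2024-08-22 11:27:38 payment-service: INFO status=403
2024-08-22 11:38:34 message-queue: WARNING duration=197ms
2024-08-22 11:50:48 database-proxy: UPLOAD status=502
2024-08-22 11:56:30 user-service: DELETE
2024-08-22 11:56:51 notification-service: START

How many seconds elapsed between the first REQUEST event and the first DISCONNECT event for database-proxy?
526

To find the time between events:

1. Locate the first REQUEST event for database-proxy: 2024-08-22 11:02:02
2. Locate the first DISCONNECT event for database-proxy: 2024-08-22 11:10:48
3. Calculate the difference: 2024-08-22 11:10:48 - 2024-08-22 11:02:02 = 526 seconds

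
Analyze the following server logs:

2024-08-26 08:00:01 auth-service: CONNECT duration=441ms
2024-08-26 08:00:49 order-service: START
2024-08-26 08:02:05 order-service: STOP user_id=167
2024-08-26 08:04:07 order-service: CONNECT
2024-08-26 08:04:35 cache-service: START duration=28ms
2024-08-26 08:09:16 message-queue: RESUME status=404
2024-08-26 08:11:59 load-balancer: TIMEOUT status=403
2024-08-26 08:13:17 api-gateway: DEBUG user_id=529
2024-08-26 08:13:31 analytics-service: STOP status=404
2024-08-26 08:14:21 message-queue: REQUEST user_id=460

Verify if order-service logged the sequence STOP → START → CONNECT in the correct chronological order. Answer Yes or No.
No

To verify sequence order:

1. Find all events in sequence STOP → START → CONNECT for order-service
2. Extract their timestamps
3. Check if timestamps are in ascending order
4. Result: No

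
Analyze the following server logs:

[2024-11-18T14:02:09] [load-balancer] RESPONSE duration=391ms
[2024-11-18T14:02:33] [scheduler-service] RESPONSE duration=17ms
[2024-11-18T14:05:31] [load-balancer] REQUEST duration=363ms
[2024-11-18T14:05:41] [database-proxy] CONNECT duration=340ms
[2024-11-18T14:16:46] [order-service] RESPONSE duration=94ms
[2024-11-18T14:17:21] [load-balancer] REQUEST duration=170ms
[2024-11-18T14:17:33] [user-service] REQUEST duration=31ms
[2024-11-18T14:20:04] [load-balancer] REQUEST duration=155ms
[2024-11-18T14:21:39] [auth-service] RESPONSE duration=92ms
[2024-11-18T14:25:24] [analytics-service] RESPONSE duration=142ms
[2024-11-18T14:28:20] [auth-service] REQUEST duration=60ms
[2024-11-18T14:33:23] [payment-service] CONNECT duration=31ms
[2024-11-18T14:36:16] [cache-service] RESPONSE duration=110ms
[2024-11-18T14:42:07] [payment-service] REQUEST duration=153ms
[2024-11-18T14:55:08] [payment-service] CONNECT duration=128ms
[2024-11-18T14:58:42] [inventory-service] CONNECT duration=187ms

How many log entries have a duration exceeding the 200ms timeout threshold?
3

To count timeouts:

1. Threshold: 200ms
2. Extract duration from each log entry
3. Count entries where duration > 200
4. Timeout count: 3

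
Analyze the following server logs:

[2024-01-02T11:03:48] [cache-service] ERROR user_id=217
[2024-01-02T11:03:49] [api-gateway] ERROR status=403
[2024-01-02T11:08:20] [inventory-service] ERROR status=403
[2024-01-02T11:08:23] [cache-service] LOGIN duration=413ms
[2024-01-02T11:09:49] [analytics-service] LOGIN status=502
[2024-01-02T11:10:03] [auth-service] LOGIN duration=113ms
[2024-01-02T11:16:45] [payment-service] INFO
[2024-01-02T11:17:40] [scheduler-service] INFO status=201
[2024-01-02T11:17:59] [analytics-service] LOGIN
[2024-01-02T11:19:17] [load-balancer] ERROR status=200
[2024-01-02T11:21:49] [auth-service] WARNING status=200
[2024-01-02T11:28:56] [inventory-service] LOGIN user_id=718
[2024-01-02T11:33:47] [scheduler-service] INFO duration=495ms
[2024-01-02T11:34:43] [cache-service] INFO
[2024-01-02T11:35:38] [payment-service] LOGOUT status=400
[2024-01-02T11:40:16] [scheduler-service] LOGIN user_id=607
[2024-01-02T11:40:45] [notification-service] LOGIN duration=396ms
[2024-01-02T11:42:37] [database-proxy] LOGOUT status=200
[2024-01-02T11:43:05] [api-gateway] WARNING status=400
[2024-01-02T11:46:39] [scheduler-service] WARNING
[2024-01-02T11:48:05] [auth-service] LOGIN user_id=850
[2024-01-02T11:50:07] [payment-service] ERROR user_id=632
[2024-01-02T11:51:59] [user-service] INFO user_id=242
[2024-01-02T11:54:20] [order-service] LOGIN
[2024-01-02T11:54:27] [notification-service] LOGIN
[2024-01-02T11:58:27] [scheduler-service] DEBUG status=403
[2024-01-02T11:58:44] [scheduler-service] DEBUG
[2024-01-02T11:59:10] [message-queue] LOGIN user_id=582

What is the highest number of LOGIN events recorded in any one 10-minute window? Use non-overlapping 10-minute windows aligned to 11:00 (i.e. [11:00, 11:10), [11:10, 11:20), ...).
3

To find the burst window:

1. Divide the log period into non-overlapping 10-minute windows starting at 11:00
2. Count LOGIN events in each window
3. Find the window with maximum count
4. Maximum events in a window: 3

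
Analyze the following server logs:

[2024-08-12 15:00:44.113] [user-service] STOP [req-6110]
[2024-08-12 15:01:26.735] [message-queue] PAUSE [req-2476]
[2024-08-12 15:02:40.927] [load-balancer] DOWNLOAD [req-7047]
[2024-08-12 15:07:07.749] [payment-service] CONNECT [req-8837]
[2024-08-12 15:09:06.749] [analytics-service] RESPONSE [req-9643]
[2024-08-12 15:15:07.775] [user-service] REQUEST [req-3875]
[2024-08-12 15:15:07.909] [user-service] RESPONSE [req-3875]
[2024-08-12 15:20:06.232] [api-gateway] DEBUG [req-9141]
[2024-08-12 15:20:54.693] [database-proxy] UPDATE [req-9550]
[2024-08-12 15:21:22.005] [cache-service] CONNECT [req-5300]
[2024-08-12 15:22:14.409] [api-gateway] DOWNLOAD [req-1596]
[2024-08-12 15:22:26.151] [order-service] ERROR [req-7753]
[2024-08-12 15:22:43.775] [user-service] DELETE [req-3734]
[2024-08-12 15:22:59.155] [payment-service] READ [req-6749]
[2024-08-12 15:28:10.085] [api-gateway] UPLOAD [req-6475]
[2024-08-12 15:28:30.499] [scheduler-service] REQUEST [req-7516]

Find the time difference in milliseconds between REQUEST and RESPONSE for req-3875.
134

To calculate latency:

1. Find REQUEST with id req-3875: 2024-08-12 15:15:07.775
2. Find RESPONSE with id req-3875: 2024-08-12 15:15:07.909
3. Latency: 2024-08-12 15:15:07.909 - 2024-08-12 15:15:07.775 = 134ms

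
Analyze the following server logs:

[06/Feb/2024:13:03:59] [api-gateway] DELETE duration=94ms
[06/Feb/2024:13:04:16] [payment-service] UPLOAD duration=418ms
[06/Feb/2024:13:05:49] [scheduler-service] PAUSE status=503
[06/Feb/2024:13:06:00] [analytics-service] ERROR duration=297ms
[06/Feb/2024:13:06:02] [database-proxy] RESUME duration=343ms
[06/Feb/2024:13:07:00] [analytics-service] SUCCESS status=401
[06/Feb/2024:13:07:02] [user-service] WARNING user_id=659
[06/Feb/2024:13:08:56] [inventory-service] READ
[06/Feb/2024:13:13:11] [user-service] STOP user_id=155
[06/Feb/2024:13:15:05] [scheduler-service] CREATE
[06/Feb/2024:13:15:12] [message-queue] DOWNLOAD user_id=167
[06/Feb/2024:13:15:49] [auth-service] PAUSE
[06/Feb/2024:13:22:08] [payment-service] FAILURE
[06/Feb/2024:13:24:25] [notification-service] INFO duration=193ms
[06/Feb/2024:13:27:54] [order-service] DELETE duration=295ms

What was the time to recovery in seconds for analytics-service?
60

To calculate recovery time:

1. Find ERROR event for analytics-service: 06/Feb/2024:13:06:00
2. Find next SUCCESS event for analytics-service: 06/Feb/2024:13:07:00
3. Recovery time: 06/Feb/2024:13:07:00 - 06/Feb/2024:13:06:00 = 60 seconds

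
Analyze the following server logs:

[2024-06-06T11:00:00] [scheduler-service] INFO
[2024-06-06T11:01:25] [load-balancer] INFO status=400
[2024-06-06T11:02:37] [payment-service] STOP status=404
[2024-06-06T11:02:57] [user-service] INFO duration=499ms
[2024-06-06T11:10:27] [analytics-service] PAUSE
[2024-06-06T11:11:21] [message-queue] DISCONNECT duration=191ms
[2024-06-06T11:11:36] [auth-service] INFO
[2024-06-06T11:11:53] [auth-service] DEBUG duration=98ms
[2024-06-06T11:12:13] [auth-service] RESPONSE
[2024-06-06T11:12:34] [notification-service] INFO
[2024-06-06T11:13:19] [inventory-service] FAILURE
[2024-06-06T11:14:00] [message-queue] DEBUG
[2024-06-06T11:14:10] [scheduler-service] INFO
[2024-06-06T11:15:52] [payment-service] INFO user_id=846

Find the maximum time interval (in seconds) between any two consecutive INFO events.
519

To find the longest gap:

1. Extract all INFO events in chronological order
2. Calculate time differences between consecutive events
3. Find the maximum difference
4. Longest gap: 519 seconds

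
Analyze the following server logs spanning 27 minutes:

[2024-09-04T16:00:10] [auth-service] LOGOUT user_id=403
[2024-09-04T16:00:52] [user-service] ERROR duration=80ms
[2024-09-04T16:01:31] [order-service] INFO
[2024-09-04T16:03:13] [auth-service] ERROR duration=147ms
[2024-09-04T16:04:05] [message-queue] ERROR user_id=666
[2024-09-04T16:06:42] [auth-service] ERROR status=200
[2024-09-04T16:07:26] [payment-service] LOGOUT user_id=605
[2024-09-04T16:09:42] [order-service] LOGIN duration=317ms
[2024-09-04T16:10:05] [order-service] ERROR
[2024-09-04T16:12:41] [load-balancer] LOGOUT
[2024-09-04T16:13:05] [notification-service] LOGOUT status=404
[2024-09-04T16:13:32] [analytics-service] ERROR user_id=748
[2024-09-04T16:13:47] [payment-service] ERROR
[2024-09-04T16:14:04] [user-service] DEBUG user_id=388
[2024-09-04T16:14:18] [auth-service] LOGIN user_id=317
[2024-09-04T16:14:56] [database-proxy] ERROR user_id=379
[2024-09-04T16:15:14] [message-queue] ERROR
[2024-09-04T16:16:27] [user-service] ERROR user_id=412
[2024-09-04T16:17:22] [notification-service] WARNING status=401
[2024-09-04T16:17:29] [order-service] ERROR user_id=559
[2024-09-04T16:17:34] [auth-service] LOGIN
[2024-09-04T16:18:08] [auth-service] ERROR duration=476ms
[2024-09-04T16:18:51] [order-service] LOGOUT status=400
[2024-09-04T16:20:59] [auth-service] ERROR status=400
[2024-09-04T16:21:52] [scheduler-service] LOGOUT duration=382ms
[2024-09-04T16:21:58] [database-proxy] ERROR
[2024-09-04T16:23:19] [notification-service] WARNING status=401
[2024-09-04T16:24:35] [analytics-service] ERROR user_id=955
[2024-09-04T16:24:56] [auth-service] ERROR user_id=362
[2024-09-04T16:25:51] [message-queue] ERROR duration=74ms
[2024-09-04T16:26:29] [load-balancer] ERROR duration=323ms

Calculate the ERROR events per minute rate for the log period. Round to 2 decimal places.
0.67

To calculate the rate:

1. Count total ERROR events: 18
2. Total time period: 27 minutes
3. Rate = 18 / 27 = 0.67 events per minute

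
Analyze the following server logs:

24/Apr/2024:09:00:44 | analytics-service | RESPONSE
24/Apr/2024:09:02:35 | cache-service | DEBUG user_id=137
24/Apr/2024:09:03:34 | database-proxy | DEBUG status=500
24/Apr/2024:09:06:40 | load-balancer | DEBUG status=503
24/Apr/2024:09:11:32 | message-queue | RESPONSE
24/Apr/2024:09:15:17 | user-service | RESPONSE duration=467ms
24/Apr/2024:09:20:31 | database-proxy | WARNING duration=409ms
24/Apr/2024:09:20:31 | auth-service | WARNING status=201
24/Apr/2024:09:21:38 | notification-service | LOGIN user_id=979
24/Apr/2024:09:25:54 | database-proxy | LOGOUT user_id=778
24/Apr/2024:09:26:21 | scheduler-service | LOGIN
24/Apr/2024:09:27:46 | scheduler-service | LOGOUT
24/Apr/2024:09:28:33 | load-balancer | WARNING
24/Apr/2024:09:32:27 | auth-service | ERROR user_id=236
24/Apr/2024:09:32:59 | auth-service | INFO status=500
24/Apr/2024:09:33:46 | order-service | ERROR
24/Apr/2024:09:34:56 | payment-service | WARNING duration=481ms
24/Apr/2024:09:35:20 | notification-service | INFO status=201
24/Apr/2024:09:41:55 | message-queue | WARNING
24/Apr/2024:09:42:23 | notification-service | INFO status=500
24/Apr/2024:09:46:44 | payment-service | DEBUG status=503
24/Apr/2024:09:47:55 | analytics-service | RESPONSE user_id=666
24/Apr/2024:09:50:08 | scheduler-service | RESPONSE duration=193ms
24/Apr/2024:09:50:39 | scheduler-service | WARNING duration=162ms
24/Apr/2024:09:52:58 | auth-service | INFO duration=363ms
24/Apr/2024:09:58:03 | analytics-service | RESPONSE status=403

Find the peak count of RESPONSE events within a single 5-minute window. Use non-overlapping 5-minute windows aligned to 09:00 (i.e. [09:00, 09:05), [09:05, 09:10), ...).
1

To find the burst window:

1. Divide the log period into non-overlapping 5-minute windows starting at 09:00
2. Count RESPONSE events in each window
3. Find the window with maximum count
4. Maximum events in a window: 1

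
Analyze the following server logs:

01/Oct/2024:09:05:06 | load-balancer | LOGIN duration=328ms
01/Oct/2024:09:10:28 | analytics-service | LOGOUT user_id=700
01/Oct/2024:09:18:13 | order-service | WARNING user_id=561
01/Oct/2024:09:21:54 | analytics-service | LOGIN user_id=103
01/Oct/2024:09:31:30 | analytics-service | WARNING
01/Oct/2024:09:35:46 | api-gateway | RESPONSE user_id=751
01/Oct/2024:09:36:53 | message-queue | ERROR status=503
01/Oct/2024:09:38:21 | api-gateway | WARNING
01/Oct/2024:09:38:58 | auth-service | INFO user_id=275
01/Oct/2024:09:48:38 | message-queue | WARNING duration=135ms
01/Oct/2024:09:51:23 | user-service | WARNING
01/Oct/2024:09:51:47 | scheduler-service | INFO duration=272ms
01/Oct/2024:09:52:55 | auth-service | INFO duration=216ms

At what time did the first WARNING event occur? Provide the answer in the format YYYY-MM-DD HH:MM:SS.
2024-10-01 09:18:13

To find the first event:

1. Filter for all WARNING events
2. Sort by timestamp
3. Select the first one
4. Timestamp: 2024-10-01 09:18:13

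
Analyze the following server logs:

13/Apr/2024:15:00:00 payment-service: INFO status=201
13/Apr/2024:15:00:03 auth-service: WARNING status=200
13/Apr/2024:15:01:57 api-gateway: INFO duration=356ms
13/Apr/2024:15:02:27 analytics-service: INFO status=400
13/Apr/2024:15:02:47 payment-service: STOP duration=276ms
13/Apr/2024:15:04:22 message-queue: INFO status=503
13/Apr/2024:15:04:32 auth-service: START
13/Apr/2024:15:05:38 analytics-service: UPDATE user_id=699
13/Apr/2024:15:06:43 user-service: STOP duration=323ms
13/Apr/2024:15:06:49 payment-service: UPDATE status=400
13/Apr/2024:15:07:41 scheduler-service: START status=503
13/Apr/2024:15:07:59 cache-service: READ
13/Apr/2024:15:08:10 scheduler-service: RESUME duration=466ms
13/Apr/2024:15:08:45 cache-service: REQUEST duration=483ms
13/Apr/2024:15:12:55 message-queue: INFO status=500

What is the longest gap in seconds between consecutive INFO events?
513

To find the longest gap:

1. Extract all INFO events in chronological order
2. Calculate time differences between consecutive events
3. Find the maximum difference
4. Longest gap: 513 seconds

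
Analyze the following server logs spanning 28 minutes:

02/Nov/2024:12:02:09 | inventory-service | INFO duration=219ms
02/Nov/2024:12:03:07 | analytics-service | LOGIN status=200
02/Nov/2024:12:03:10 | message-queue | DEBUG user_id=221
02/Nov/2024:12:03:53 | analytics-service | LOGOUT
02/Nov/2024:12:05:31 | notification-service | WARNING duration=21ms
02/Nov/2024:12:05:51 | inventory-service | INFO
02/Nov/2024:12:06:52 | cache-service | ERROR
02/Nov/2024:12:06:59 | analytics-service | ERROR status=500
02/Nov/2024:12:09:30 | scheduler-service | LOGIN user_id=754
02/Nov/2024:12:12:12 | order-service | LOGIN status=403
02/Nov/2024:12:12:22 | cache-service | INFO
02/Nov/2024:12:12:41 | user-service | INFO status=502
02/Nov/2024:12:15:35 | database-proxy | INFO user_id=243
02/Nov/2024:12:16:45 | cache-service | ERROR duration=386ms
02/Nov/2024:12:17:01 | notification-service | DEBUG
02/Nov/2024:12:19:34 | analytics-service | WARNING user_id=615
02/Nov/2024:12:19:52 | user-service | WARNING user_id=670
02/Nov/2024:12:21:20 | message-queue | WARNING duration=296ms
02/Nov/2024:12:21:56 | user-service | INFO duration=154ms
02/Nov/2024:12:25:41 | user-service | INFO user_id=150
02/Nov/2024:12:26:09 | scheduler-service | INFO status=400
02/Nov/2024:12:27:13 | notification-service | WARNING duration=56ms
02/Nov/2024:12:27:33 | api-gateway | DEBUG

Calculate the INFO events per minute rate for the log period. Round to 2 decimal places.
0.29

To calculate the rate:

1. Count total INFO events: 8
2. Total time period: 28 minutes
3. Rate = 8 / 28 = 0.29 events per minute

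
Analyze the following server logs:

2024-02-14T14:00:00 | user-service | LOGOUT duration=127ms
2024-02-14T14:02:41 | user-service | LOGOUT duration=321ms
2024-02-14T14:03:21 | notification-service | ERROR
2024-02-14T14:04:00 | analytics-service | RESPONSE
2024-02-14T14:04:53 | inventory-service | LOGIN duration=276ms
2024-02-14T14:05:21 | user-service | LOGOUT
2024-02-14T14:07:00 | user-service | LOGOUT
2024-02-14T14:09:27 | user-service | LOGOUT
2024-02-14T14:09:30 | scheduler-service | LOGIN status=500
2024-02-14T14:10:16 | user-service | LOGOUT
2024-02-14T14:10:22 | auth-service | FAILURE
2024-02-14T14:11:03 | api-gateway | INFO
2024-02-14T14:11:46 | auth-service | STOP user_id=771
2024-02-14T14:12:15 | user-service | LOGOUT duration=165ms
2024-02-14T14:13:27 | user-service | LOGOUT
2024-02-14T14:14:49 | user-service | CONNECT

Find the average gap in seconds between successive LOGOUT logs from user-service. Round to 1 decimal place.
115.3

To calculate average interval:

1. Find all LOGOUT events for user-service in order
2. Calculate time gaps between consecutive events
3. Compute mean of gaps: 807 / 7 = 115.3 seconds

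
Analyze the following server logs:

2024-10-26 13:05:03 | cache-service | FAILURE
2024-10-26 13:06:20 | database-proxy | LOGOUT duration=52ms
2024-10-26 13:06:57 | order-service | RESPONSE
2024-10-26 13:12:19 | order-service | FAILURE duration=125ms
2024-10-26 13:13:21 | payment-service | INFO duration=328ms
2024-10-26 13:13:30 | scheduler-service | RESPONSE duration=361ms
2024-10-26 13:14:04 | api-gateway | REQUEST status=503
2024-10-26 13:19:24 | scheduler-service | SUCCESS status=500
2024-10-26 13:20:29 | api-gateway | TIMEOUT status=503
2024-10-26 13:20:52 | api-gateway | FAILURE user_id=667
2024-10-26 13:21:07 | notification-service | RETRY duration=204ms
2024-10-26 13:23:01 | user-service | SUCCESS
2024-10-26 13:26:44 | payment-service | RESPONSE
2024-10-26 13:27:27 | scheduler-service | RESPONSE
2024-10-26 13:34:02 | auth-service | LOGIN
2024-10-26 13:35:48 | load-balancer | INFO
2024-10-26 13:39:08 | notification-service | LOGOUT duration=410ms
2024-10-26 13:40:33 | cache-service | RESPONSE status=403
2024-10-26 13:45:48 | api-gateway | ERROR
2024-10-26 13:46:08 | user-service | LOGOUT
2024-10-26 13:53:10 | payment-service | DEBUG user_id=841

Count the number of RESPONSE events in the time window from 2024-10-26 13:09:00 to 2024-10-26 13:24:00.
1

To count events in the time window:

1. Window boundaries: 2024-10-26 13:09:00 to 2024-10-26 13:24:00
2. Filter for RESPONSE events within this window
3. Count matching events: 1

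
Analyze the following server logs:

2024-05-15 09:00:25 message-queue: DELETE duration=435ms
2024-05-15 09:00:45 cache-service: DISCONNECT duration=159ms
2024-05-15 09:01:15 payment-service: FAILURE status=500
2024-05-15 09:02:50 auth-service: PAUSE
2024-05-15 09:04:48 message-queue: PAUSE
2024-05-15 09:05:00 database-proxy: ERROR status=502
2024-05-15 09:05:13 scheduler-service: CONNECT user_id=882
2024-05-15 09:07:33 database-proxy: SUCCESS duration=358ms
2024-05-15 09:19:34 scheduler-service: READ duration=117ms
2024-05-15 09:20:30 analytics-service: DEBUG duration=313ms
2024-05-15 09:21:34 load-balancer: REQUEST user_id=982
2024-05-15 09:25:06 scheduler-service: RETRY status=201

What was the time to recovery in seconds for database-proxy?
153

To calculate recovery time:

1. Find ERROR event for database-proxy: 2024-05-15 09:05:00
2. Find next SUCCESS event for database-proxy: 2024-05-15 09:07:33
3. Recovery time: 2024-05-15 09:07:33 - 2024-05-15 09:05:00 = 153 seconds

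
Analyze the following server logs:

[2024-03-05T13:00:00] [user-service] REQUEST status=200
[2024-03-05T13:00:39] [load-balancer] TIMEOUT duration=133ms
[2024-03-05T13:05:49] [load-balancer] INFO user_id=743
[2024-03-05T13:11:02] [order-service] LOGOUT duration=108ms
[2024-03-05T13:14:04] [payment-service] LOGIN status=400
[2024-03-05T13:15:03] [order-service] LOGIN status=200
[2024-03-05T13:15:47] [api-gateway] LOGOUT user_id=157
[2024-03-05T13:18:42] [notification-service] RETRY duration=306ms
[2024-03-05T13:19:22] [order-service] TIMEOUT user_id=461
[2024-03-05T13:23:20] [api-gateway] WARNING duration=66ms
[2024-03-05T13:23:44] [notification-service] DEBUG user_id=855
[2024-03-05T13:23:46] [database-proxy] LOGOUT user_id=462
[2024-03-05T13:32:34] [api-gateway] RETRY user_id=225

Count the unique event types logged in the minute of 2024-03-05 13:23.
3

To count unique event types:

1. Filter events in the minute starting at 2024-03-05 13:23
2. Extract event types from matching entries
3. Count unique types: 3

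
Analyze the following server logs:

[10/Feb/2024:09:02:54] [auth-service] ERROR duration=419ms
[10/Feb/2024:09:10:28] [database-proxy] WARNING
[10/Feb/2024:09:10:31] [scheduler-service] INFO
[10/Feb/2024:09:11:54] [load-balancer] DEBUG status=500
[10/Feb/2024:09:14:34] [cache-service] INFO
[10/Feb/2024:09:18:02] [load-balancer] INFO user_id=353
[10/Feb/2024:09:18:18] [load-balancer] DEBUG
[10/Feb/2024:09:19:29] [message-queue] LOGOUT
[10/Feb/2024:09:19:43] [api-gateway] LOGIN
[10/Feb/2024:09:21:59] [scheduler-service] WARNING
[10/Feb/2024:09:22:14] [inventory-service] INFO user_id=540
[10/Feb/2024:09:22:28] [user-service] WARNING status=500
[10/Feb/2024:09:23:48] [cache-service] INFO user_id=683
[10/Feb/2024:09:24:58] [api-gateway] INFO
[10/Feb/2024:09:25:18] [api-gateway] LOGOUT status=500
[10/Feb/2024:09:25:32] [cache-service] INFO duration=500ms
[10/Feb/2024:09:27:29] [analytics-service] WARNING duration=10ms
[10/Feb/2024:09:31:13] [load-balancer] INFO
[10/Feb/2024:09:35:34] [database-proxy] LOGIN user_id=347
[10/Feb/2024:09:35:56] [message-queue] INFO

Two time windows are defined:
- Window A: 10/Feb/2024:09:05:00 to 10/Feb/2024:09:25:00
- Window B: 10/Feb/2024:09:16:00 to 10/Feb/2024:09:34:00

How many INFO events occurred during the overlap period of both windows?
4

To find overlap events:

1. Window A: 10/Feb/2024:09:05:00 to 10/Feb/2024:09:25:00
2. Window B: 10/Feb/2024:09:16:00 to 10/Feb/2024:09:34:00
3. Overlap period: 10/Feb/2024:09:16:00 to 10/Feb/2024:09:25:00
4. Count INFO events in overlap: 4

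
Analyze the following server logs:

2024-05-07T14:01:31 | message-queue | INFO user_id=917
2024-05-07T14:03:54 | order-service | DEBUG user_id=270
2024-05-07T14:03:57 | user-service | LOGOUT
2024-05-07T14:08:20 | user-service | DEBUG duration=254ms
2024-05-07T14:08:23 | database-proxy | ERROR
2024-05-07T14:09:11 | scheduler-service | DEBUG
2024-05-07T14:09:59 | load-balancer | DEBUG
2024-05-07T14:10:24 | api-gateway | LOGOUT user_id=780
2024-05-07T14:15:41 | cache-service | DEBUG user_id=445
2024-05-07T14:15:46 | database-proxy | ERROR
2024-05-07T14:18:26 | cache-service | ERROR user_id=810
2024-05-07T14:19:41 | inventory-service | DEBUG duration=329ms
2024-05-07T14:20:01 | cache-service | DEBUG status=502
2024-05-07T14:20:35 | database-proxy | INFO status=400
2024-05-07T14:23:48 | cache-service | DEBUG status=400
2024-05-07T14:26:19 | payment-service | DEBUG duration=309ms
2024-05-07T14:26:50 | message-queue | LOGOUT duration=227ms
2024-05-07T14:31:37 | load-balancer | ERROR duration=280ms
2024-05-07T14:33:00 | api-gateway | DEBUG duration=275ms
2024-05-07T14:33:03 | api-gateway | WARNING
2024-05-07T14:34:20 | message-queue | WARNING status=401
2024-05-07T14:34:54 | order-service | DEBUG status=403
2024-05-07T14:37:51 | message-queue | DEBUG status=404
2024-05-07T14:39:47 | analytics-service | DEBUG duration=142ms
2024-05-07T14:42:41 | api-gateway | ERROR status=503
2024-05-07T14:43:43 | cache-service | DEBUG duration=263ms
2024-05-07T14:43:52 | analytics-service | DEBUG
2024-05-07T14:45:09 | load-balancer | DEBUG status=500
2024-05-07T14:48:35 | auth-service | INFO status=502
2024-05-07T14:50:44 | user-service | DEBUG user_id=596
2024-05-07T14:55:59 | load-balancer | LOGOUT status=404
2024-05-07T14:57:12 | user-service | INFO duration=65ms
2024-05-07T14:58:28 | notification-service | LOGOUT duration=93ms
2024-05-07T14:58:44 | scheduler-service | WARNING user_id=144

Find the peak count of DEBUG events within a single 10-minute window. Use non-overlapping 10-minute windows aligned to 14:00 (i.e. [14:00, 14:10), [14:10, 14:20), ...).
4

To find the burst window:

1. Divide the log period into non-overlapping 10-minute windows starting at 14:00
2. Count DEBUG events in each window
3. Find the window with maximum count
4. Maximum events in a window: 4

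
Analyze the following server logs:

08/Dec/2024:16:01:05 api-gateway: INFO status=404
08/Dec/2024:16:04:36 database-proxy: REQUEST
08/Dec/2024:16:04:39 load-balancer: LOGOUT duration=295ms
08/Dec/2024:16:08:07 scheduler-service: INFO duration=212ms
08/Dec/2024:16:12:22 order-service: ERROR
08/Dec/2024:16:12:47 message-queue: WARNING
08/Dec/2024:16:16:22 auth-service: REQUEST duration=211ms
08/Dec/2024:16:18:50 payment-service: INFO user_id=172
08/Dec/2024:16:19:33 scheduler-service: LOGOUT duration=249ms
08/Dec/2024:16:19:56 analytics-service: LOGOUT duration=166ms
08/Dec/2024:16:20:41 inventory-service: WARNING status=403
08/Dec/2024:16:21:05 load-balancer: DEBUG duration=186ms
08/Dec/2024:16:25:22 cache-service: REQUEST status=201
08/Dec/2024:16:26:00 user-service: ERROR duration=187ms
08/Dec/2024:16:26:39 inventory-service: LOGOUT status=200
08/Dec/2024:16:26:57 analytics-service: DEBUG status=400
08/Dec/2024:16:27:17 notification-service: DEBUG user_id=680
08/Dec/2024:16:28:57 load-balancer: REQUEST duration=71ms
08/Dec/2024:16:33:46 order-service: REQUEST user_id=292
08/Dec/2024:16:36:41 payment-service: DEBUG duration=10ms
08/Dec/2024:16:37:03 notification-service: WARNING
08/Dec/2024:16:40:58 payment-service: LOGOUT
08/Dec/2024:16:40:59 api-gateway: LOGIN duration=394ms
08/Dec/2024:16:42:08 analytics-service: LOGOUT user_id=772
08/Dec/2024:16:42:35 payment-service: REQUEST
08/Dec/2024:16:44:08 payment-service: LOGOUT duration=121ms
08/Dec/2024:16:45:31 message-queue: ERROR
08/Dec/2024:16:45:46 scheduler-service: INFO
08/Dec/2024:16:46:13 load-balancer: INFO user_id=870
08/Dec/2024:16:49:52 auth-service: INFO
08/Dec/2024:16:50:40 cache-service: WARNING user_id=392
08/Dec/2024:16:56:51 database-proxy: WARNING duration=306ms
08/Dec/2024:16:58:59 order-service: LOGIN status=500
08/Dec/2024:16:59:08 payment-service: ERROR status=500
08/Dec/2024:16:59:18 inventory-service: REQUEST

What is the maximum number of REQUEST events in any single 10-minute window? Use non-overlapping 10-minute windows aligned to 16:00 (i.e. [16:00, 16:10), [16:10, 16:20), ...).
2

To find the burst window:

1. Divide the log period into non-overlapping 10-minute windows starting at 16:00
2. Count REQUEST events in each window
3. Find the window with maximum count
4. Maximum events in a window: 2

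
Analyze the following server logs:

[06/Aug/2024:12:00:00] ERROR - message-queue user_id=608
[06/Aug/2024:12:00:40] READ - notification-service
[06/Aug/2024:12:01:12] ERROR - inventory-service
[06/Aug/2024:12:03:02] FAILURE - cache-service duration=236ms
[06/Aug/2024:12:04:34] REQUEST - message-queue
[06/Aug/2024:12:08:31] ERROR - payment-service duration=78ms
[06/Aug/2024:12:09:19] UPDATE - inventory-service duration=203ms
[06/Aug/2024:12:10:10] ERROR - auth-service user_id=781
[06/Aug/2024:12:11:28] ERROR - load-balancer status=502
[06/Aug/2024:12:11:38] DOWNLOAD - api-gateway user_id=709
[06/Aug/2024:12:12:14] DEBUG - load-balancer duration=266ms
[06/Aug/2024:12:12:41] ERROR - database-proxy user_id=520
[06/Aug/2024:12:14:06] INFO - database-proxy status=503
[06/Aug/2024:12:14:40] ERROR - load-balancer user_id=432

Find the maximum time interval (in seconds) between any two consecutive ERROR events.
439

To find the longest gap:

1. Extract all ERROR events in chronological order
2. Calculate time differences between consecutive events
3. Find the maximum difference
4. Longest gap: 439 seconds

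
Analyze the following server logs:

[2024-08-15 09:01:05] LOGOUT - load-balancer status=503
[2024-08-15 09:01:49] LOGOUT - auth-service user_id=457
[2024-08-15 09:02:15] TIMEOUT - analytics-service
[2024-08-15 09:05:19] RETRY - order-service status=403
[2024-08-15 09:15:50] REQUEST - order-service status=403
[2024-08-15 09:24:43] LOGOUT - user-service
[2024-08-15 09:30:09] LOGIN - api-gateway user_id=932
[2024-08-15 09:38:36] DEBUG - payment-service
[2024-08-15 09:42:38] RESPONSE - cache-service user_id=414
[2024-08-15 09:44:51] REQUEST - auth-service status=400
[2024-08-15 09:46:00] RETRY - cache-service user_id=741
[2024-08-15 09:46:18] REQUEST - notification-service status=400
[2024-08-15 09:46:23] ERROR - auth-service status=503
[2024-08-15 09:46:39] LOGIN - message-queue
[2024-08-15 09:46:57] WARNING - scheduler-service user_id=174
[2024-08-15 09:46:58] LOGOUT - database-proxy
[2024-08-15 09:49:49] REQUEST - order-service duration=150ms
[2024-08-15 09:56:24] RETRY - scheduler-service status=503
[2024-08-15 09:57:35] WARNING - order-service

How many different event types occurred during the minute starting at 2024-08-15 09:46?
6

To count unique event types:

1. Filter events in the minute starting at 2024-08-15 09:46
2. Extract event types from matching entries
3. Count unique types: 6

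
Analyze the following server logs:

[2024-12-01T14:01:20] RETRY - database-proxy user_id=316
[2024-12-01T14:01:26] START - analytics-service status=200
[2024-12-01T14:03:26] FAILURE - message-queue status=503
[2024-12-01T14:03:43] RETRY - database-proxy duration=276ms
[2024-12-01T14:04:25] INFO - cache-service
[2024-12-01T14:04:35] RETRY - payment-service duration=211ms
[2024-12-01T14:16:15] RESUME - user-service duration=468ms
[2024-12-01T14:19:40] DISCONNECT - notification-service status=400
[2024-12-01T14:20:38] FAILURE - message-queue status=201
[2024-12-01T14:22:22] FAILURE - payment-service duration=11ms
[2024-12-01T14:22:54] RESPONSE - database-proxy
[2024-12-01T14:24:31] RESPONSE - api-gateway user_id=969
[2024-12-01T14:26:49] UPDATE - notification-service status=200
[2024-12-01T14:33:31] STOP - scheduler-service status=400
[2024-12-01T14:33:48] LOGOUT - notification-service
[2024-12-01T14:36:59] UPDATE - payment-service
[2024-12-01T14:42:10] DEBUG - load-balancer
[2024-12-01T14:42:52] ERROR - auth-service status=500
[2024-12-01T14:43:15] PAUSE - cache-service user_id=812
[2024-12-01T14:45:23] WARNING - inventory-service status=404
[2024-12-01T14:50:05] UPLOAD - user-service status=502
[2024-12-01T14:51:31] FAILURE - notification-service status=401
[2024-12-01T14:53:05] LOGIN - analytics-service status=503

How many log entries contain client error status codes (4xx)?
4

To find matching entries:

1. Pattern to match: client error status codes (4xx)
2. Scan each log entry for the pattern
3. Count matches: 4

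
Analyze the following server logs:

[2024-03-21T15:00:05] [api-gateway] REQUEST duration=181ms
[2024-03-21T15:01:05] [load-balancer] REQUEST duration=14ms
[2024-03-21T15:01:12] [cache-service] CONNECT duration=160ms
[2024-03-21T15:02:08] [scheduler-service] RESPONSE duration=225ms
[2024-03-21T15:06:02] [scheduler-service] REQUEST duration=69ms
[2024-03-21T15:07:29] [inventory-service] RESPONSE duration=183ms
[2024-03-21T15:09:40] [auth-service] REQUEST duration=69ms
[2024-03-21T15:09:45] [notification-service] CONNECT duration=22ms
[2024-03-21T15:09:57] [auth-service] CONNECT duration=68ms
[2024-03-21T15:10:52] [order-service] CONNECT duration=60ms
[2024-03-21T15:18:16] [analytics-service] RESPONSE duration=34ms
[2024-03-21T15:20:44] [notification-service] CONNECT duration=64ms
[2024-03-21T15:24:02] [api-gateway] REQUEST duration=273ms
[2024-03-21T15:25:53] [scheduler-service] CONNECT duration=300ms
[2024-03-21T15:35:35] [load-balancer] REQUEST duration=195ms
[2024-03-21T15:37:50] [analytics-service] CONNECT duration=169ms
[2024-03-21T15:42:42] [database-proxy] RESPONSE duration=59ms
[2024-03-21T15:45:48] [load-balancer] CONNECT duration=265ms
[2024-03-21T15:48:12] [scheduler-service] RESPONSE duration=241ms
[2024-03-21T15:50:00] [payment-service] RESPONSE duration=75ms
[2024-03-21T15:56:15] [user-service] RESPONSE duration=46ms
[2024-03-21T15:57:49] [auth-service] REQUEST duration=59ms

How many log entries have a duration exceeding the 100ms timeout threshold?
10

To count timeouts:

1. Threshold: 100ms
2. Extract duration from each log entry
3. Count entries where duration > 100
4. Timeout count: 10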